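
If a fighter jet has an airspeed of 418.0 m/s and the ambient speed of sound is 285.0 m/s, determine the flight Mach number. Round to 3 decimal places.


Step 1: M = V / a = 418.0 / 285.0
Step 2: M = 1.467

1.467


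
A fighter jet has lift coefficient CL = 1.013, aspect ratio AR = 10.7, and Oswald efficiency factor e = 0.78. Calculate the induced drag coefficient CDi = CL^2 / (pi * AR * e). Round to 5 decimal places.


Step 1: CL^2 = 1.013^2 = 1.026169
Step 2: pi * AR * e = 3.14159 * 10.7 * 0.78 = 26.219732
Step 3: CDi = 1.026169 / 26.219732 = 0.03914

0.03914


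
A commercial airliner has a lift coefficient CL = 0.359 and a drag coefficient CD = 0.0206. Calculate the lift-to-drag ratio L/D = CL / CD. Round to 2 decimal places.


Step 1: L/D = CL / CD = 0.359 / 0.0206
Step 2: L/D = 17.43

17.43


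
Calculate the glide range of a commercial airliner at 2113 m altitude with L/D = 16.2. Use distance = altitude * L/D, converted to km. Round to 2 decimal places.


Step 1: Glide distance = altitude * L/D = 2113 * 16.2 = 34230.6 m
Step 2: Convert to km: 34230.6 / 1000 = 34.23 km

34.23


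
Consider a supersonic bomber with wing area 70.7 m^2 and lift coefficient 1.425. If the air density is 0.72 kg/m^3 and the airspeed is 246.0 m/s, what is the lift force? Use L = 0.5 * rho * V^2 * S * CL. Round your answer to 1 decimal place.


Step 1: Calculate dynamic pressure q = 0.5 * 0.72 * 246.0^2 = 0.5 * 0.72 * 60516.0 = 21785.76 Pa
Step 2: Multiply by wing area and lift coefficient: L = 21785.76 * 70.7 * 1.425
Step 3: L = 1540253.232 * 1.425 = 2194860.9 N

2194860.9


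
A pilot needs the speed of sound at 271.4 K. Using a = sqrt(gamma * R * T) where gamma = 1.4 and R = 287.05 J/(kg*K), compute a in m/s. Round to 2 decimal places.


Step 1: gamma * R * T = 1.4 * 287.05 * 271.4 = 109067.518
Step 2: a = sqrt(109067.518) = 330.25 m/s

330.25


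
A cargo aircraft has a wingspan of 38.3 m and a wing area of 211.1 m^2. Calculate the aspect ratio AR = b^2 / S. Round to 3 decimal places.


Step 1: b^2 = 38.3^2 = 1466.89
Step 2: AR = 1466.89 / 211.1 = 6.949

6.949


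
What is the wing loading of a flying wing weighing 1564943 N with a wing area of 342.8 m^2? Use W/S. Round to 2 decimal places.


Step 1: Wing loading = W / S = 1564943 / 342.8
Step 2: Wing loading = 4565.18 N/m^2

4565.18


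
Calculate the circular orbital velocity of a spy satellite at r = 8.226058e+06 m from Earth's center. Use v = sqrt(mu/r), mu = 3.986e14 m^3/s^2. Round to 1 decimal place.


Step 1: mu / r = 3.986e14 / 8.226058e+06 = 48455773.1054
Step 2: v = sqrt(48455773.1054) = 6961.0 m/s

6961.0


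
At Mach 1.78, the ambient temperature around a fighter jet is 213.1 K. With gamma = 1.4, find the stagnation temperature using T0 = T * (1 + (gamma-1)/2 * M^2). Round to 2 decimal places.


Step 1: (gamma-1)/2 = 0.2
Step 2: M^2 = 3.1684
Step 3: 1 + 0.2 * 3.1684 = 1.63368
Step 4: T0 = 213.1 * 1.63368 = 348.14 K

348.14


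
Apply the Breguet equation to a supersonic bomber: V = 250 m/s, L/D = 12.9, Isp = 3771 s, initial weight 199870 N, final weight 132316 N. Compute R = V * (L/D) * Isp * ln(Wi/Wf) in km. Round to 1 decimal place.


Step 1: Coefficient = V * (L/D) * Isp = 250 * 12.9 * 3771 = 12161475.0 m
Step 2: Wi/Wf = 199870 / 132316 = 1.510551
Step 3: ln(1.510551) = 0.412474
Step 4: R = 12161475.0 * 0.412474 = 5016294.1 m = 5016.3 km

5016.3


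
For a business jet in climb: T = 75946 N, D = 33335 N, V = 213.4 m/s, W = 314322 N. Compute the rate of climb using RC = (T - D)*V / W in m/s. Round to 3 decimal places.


Step 1: Excess thrust = T - D = 75946 - 33335 = 42611 N
Step 2: Excess power = 42611 * 213.4 = 9093187.4 W
Step 3: RC = 9093187.4 / 314322 = 28.930 m/s

28.930


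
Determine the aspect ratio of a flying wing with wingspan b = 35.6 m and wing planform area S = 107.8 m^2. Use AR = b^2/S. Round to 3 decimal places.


Step 1: b^2 = 35.6^2 = 1267.36
Step 2: AR = 1267.36 / 107.8 = 11.757

11.757


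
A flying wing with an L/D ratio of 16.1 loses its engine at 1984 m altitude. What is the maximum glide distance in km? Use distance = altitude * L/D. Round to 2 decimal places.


Step 1: Glide distance = altitude * L/D = 1984 * 16.1 = 31942.4 m
Step 2: Convert to km: 31942.4 / 1000 = 31.94 km

31.94


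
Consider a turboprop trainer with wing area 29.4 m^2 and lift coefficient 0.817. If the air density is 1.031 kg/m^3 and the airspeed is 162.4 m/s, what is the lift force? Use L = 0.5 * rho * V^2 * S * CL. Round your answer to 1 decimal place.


Step 1: Calculate dynamic pressure q = 0.5 * 1.031 * 162.4^2 = 0.5 * 1.031 * 26373.76 = 13595.6733 Pa
Step 2: Multiply by wing area and lift coefficient: L = 13595.6733 * 29.4 * 0.817
Step 3: L = 399712.7944 * 0.817 = 326565.4 N

326565.4


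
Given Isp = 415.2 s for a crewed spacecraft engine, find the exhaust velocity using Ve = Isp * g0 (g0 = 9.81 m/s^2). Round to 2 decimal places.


Step 1: Ve = Isp * g0 = 415.2 * 9.81
Step 2: Ve = 4073.11 m/s

4073.11


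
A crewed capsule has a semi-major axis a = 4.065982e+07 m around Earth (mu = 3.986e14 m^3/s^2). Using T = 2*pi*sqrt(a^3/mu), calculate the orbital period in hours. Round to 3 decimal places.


Step 1: a^3 / mu = 6.721967e+22 / 3.986e14 = 1.686394e+08
Step 2: sqrt(1.686394e+08) = 12986.1235 s
Step 3: T = 2*pi * 12986.1235 = 81594.22 s
Step 4: T in hours = 81594.22 / 3600 = 22.665 hours

22.665


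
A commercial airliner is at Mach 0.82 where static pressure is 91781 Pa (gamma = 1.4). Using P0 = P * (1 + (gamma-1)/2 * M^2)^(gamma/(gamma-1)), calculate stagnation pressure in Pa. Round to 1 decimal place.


Step 1: (gamma-1)/2 * M^2 = 0.2 * 0.6724 = 0.13448
Step 2: 1 + 0.13448 = 1.13448
Step 3: Exponent gamma/(gamma-1) = 3.5
Step 4: P0 = 91781 * 1.13448^3.5 = 142738.7 Pa

142738.7


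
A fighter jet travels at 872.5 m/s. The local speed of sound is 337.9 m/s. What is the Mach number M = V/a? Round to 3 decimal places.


Step 1: M = V / a = 872.5 / 337.9
Step 2: M = 2.582

2.582


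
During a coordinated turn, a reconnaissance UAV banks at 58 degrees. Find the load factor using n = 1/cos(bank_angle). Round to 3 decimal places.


Step 1: Convert 58 degrees to radians = 1.012291
Step 2: cos(58 deg) = 0.529919
Step 3: n = 1 / 0.529919 = 1.887

1.887


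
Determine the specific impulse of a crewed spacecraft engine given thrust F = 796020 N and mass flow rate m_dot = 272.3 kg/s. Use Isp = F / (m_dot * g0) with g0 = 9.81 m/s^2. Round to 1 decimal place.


Step 1: m_dot * g0 = 272.3 * 9.81 = 2671.26
Step 2: Isp = 796020 / 2671.26 = 298.0 s

298.0


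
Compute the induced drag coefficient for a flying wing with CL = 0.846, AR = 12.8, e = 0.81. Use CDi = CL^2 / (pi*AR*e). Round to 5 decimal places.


Step 1: CL^2 = 0.846^2 = 0.715716
Step 2: pi * AR * e = 3.14159 * 12.8 * 0.81 = 32.572033
Step 3: CDi = 0.715716 / 32.572033 = 0.02197

0.02197


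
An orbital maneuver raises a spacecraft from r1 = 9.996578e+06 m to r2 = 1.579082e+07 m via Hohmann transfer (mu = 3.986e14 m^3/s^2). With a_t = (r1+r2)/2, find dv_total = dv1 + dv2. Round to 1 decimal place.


Step 1: Transfer semi-major axis a_t = (9.996578e+06 + 1.579082e+07) / 2 = 1.289370e+07 m
Step 2: v1 (circular at r1) = sqrt(mu/r1) = 6314.56 m/s
Step 3: v_t1 = sqrt(mu*(2/r1 - 1/a_t)) = 6988.06 m/s
Step 4: dv1 = |6988.06 - 6314.56| = 673.5 m/s
Step 5: v2 (circular at r2) = 5024.19 m/s, v_t2 = 4423.88 m/s
Step 6: dv2 = |5024.19 - 4423.88| = 600.31 m/s
Step 7: Total delta-v = 673.5 + 600.31 = 1273.8 m/s

1273.8


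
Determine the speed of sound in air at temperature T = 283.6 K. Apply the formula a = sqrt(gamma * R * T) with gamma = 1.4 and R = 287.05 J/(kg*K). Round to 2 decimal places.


Step 1: gamma * R * T = 1.4 * 287.05 * 283.6 = 113970.332
Step 2: a = sqrt(113970.332) = 337.59 m/s

337.59


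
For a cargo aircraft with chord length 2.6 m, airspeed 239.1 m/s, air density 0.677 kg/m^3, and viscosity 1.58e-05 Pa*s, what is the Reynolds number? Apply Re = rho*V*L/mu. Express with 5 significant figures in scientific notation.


Step 1: Numerator = rho * V * L = 0.677 * 239.1 * 2.6 = 420.86382
Step 2: Re = 420.86382 / 1.58e-05
Step 3: Re = 2.6637e+07

2.6637e+07


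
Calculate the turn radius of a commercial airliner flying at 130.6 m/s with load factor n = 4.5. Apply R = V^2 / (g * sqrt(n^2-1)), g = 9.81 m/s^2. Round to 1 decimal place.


Step 1: V^2 = 130.6^2 = 17056.36
Step 2: n^2 - 1 = 4.5^2 - 1 = 19.25
Step 3: sqrt(19.25) = 4.387482
Step 4: R = 17056.36 / (9.81 * 4.387482) = 396.3 m

396.3


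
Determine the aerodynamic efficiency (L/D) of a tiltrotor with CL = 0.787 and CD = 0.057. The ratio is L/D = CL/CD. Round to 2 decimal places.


Step 1: L/D = CL / CD = 0.787 / 0.057
Step 2: L/D = 13.81

13.81


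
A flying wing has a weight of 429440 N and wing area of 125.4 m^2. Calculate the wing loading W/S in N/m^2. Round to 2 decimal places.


Step 1: Wing loading = W / S = 429440 / 125.4
Step 2: Wing loading = 3424.56 N/m^2

3424.56


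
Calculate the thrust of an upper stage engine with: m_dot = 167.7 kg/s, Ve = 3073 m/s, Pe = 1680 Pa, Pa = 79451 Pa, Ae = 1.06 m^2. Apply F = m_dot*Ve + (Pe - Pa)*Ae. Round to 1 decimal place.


Step 1: Momentum thrust = m_dot * Ve = 167.7 * 3073 = 515342.1 N
Step 2: Pressure thrust = (Pe - Pa) * Ae = (1680 - 79451) * 1.06 = -82437.26 N
Step 3: Total thrust F = 515342.1 + -82437.26 = 432904.8 N

432904.8


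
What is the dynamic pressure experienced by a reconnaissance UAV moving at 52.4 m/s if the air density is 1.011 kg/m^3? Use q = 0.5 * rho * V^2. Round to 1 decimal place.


Step 1: V^2 = 52.4^2 = 2745.76
Step 2: q = 0.5 * 1.011 * 2745.76
Step 3: q = 1388.0 Pa

1388.0


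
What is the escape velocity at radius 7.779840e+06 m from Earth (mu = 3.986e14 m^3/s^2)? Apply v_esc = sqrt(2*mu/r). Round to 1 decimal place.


Step 1: 2*mu/r = 2 * 3.986e14 / 7.779840e+06 = 102469973.6756
Step 2: v_esc = sqrt(102469973.6756) = 10122.7 m/s

10122.7


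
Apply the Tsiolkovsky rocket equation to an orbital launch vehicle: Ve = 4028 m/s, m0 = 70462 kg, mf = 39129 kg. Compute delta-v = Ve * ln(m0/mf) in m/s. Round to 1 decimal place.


Step 1: Mass ratio m0/mf = 70462 / 39129 = 1.800762
Step 2: ln(1.800762) = 0.58821
Step 3: delta-v = 4028 * 0.58821 = 2369.3 m/s

2369.3


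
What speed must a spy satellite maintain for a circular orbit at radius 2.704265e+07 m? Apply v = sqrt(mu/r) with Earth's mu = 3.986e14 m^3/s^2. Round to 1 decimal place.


Step 1: mu / r = 3.986e14 / 2.704265e+07 = 14739679.7281
Step 2: v = sqrt(14739679.7281) = 3839.2 m/s

3839.2


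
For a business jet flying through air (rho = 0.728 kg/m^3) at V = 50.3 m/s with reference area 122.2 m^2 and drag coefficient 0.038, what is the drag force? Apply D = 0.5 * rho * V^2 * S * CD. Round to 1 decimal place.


Step 1: Dynamic pressure q = 0.5 * 0.728 * 50.3^2 = 920.9528 Pa
Step 2: Drag D = q * S * CD = 920.9528 * 122.2 * 0.038
Step 3: D = 4276.5 N

4276.5


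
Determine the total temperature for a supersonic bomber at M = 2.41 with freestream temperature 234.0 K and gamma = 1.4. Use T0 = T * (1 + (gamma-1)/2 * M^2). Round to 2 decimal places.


Step 1: (gamma-1)/2 = 0.2
Step 2: M^2 = 5.8081
Step 3: 1 + 0.2 * 5.8081 = 2.16162
Step 4: T0 = 234.0 * 2.16162 = 505.82 K

505.82


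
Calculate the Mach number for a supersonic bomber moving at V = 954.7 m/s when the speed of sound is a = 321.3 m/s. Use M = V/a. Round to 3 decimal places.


Step 1: M = V / a = 954.7 / 321.3
Step 2: M = 2.971

2.971


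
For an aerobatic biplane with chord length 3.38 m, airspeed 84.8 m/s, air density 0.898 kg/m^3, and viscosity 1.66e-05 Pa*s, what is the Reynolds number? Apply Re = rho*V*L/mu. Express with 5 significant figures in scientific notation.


Step 1: Numerator = rho * V * L = 0.898 * 84.8 * 3.38 = 257.388352
Step 2: Re = 257.388352 / 1.66e-05
Step 3: Re = 1.5505e+07

1.5505e+07


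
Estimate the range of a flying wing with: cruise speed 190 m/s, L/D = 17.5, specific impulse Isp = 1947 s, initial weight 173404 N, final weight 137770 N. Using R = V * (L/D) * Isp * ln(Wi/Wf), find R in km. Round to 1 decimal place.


Step 1: Coefficient = V * (L/D) * Isp = 190 * 17.5 * 1947 = 6473775.0 m
Step 2: Wi/Wf = 173404 / 137770 = 1.258648
Step 3: ln(1.258648) = 0.230039
Step 4: R = 6473775.0 * 0.230039 = 1489217.5 m = 1489.2 km

1489.2


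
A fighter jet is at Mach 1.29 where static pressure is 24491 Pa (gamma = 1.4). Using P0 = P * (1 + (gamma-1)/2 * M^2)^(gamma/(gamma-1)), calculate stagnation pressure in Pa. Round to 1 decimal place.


Step 1: (gamma-1)/2 * M^2 = 0.2 * 1.6641 = 0.33282
Step 2: 1 + 0.33282 = 1.33282
Step 3: Exponent gamma/(gamma-1) = 3.5
Step 4: P0 = 24491 * 1.33282^3.5 = 66943.2 Pa

66943.2


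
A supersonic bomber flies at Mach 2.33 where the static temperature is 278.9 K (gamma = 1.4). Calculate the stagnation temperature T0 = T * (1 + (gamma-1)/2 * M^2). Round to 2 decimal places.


Step 1: (gamma-1)/2 = 0.2
Step 2: M^2 = 5.4289
Step 3: 1 + 0.2 * 5.4289 = 2.08578
Step 4: T0 = 278.9 * 2.08578 = 581.72 K

581.72


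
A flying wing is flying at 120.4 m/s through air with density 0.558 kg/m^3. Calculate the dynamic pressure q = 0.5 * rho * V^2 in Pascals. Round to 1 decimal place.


Step 1: V^2 = 120.4^2 = 14496.16
Step 2: q = 0.5 * 0.558 * 14496.16
Step 3: q = 4044.4 Pa

4044.4


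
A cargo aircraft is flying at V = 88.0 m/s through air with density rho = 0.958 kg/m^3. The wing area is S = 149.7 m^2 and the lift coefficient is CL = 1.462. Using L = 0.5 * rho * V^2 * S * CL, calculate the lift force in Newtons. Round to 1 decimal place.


Step 1: Calculate dynamic pressure q = 0.5 * 0.958 * 88.0^2 = 0.5 * 0.958 * 7744.0 = 3709.376 Pa
Step 2: Multiply by wing area and lift coefficient: L = 3709.376 * 149.7 * 1.462
Step 3: L = 555293.5872 * 1.462 = 811839.2 N

811839.2


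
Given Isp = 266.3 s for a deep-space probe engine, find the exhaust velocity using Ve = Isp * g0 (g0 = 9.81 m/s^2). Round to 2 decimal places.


Step 1: Ve = Isp * g0 = 266.3 * 9.81
Step 2: Ve = 2612.40 m/s

2612.40


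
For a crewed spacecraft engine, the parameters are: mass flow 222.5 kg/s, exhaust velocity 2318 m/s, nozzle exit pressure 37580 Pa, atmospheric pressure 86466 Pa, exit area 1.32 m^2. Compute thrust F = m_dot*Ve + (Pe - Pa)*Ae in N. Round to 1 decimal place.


Step 1: Momentum thrust = m_dot * Ve = 222.5 * 2318 = 515755.0 N
Step 2: Pressure thrust = (Pe - Pa) * Ae = (37580 - 86466) * 1.32 = -64529.52 N
Step 3: Total thrust F = 515755.0 + -64529.52 = 451225.5 N

451225.5


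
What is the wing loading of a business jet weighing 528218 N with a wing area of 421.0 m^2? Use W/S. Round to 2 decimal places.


Step 1: Wing loading = W / S = 528218 / 421.0
Step 2: Wing loading = 1254.67 N/m^2

1254.67


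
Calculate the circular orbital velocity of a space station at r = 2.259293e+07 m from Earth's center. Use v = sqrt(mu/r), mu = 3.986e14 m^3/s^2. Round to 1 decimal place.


Step 1: mu / r = 3.986e14 / 2.259293e+07 = 17642687.3363
Step 2: v = sqrt(17642687.3363) = 4200.3 m/s

4200.3


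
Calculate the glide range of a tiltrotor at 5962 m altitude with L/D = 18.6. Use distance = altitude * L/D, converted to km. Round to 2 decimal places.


Step 1: Glide distance = altitude * L/D = 5962 * 18.6 = 110893.2 m
Step 2: Convert to km: 110893.2 / 1000 = 110.89 km

110.89


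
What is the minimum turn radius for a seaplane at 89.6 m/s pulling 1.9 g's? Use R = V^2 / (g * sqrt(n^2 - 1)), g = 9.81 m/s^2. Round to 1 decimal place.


Step 1: V^2 = 89.6^2 = 8028.16
Step 2: n^2 - 1 = 1.9^2 - 1 = 2.61
Step 3: sqrt(2.61) = 1.615549
Step 4: R = 8028.16 / (9.81 * 1.615549) = 506.6 m

506.6


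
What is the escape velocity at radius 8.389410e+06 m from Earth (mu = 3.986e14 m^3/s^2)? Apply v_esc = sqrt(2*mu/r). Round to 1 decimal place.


Step 1: 2*mu/r = 2 * 3.986e14 / 8.389410e+06 = 95024560.726
Step 2: v_esc = sqrt(95024560.726) = 9748.1 m/s

9748.1


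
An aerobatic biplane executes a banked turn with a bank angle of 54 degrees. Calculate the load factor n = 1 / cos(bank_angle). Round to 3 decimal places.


Step 1: Convert 54 degrees to radians = 0.942478
Step 2: cos(54 deg) = 0.587785
Step 3: n = 1 / 0.587785 = 1.701

1.701


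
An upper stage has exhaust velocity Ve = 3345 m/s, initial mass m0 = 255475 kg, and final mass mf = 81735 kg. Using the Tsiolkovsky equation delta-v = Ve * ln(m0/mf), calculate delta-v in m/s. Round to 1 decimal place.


Step 1: Mass ratio m0/mf = 255475 / 81735 = 3.12565
Step 2: ln(3.12565) = 1.139642
Step 3: delta-v = 3345 * 1.139642 = 3812.1 m/s

3812.1


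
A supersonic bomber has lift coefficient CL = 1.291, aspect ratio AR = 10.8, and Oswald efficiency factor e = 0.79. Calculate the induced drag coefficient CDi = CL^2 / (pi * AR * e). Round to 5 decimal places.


Step 1: CL^2 = 1.291^2 = 1.666681
Step 2: pi * AR * e = 3.14159 * 10.8 * 0.79 = 26.804069
Step 3: CDi = 1.666681 / 26.804069 = 0.06218

0.06218


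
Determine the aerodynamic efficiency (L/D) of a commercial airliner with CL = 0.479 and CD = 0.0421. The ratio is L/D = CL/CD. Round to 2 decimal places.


Step 1: L/D = CL / CD = 0.479 / 0.0421
Step 2: L/D = 11.38

11.38


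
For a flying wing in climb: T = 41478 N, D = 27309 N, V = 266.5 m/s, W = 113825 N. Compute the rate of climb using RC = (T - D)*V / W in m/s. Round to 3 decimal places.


Step 1: Excess thrust = T - D = 41478 - 27309 = 14169 N
Step 2: Excess power = 14169 * 266.5 = 3776038.5 W
Step 3: RC = 3776038.5 / 113825 = 33.174 m/s

33.174


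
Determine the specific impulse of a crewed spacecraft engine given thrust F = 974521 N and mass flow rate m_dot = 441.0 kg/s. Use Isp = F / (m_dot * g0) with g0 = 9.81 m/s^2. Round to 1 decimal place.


Step 1: m_dot * g0 = 441.0 * 9.81 = 4326.21
Step 2: Isp = 974521 / 4326.21 = 225.3 s

225.3


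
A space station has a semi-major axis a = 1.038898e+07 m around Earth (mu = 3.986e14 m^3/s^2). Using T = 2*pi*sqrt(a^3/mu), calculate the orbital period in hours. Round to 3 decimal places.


Step 1: a^3 / mu = 1.121292e+21 / 3.986e14 = 2.813076e+06
Step 2: sqrt(2.813076e+06) = 1677.2226 s
Step 3: T = 2*pi * 1677.2226 = 10538.3 s
Step 4: T in hours = 10538.3 / 3600 = 2.927 hours

2.927


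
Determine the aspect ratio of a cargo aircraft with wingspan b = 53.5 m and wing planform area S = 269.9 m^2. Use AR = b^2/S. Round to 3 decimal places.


Step 1: b^2 = 53.5^2 = 2862.25
Step 2: AR = 2862.25 / 269.9 = 10.605

10.605


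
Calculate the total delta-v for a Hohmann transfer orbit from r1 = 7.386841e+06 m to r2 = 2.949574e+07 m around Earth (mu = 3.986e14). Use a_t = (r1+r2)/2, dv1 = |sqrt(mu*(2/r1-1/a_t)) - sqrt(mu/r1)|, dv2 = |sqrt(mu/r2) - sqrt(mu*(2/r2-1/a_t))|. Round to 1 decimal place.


Step 1: Transfer semi-major axis a_t = (7.386841e+06 + 2.949574e+07) / 2 = 1.844129e+07 m
Step 2: v1 (circular at r1) = sqrt(mu/r1) = 7345.8 m/s
Step 3: v_t1 = sqrt(mu*(2/r1 - 1/a_t)) = 9290.16 m/s
Step 4: dv1 = |9290.16 - 7345.8| = 1944.36 m/s
Step 5: v2 (circular at r2) = 3676.11 m/s, v_t2 = 2326.61 m/s
Step 6: dv2 = |3676.11 - 2326.61| = 1349.51 m/s
Step 7: Total delta-v = 1944.36 + 1349.51 = 3293.9 m/s

3293.9


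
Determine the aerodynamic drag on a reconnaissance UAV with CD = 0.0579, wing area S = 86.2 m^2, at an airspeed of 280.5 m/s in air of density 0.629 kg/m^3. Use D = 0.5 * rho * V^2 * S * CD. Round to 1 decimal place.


Step 1: Dynamic pressure q = 0.5 * 0.629 * 280.5^2 = 24744.9386 Pa
Step 2: Drag D = q * S * CD = 24744.9386 * 86.2 * 0.0579
Step 3: D = 123501.5 N

123501.5


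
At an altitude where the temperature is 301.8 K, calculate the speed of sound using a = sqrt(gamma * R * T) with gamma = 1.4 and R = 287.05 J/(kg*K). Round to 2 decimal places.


Step 1: gamma * R * T = 1.4 * 287.05 * 301.8 = 121284.366
Step 2: a = sqrt(121284.366) = 348.26 m/s

348.26


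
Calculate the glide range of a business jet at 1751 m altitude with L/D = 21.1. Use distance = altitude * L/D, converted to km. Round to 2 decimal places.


Step 1: Glide distance = altitude * L/D = 1751 * 21.1 = 36946.1 m
Step 2: Convert to km: 36946.1 / 1000 = 36.95 km

36.95


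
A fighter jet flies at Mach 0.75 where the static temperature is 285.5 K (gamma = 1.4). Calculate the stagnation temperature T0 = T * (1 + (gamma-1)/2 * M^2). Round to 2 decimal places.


Step 1: (gamma-1)/2 = 0.2
Step 2: M^2 = 0.5625
Step 3: 1 + 0.2 * 0.5625 = 1.1125
Step 4: T0 = 285.5 * 1.1125 = 317.62 K

317.62


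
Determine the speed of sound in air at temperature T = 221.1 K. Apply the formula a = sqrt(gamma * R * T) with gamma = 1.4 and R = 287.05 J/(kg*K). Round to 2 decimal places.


Step 1: gamma * R * T = 1.4 * 287.05 * 221.1 = 88853.457
Step 2: a = sqrt(88853.457) = 298.08 m/s

298.08


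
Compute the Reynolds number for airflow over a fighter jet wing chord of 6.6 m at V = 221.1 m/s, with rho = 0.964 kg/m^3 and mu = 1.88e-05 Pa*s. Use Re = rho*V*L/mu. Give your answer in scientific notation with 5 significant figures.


Step 1: Numerator = rho * V * L = 0.964 * 221.1 * 6.6 = 1406.72664
Step 2: Re = 1406.72664 / 1.88e-05
Step 3: Re = 7.4826e+07

7.4826e+07


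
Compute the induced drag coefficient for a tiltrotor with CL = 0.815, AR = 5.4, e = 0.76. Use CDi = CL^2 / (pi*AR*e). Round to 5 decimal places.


Step 1: CL^2 = 0.815^2 = 0.664225
Step 2: pi * AR * e = 3.14159 * 5.4 * 0.76 = 12.893096
Step 3: CDi = 0.664225 / 12.893096 = 0.05152

0.05152


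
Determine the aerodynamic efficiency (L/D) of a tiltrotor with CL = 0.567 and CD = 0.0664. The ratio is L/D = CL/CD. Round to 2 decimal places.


Step 1: L/D = CL / CD = 0.567 / 0.0664
Step 2: L/D = 8.54

8.54


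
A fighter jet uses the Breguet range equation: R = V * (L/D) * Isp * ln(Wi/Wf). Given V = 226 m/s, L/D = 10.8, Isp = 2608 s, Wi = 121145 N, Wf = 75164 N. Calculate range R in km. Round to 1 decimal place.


Step 1: Coefficient = V * (L/D) * Isp = 226 * 10.8 * 2608 = 6365606.4 m
Step 2: Wi/Wf = 121145 / 75164 = 1.611742
Step 3: ln(1.611742) = 0.477316
Step 4: R = 6365606.4 * 0.477316 = 3038404.4 m = 3038.4 km

3038.4


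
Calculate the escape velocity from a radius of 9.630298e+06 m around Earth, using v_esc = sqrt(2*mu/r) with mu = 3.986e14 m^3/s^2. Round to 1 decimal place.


Step 1: 2*mu/r = 2 * 3.986e14 / 9.630298e+06 = 82780408.249
Step 2: v_esc = sqrt(82780408.249) = 9098.4 m/s

9098.4


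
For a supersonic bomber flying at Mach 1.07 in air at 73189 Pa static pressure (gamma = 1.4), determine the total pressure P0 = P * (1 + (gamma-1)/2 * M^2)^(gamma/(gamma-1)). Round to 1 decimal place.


Step 1: (gamma-1)/2 * M^2 = 0.2 * 1.1449 = 0.22898
Step 2: 1 + 0.22898 = 1.22898
Step 3: Exponent gamma/(gamma-1) = 3.5
Step 4: P0 = 73189 * 1.22898^3.5 = 150609.6 Pa

150609.6


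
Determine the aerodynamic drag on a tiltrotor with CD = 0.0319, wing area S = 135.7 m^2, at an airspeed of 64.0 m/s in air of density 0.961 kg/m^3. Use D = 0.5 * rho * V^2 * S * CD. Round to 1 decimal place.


Step 1: Dynamic pressure q = 0.5 * 0.961 * 64.0^2 = 1968.128 Pa
Step 2: Drag D = q * S * CD = 1968.128 * 135.7 * 0.0319
Step 3: D = 8519.7 N

8519.7


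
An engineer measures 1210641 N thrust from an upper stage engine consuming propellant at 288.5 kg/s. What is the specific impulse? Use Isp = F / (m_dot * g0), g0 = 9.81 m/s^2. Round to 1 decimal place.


Step 1: m_dot * g0 = 288.5 * 9.81 = 2830.18
Step 2: Isp = 1210641 / 2830.18 = 427.8 s

427.8


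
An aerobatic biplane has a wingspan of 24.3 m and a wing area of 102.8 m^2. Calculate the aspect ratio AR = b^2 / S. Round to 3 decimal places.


Step 1: b^2 = 24.3^2 = 590.49
Step 2: AR = 590.49 / 102.8 = 5.744

5.744


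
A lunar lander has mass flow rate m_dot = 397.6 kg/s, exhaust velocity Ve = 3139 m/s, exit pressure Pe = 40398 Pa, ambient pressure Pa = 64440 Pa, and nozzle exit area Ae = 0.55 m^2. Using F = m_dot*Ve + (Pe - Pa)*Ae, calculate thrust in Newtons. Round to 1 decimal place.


Step 1: Momentum thrust = m_dot * Ve = 397.6 * 3139 = 1248066.4 N
Step 2: Pressure thrust = (Pe - Pa) * Ae = (40398 - 64440) * 0.55 = -13223.10 N
Step 3: Total thrust F = 1248066.4 + -13223.10 = 1234843.3 N

1234843.3


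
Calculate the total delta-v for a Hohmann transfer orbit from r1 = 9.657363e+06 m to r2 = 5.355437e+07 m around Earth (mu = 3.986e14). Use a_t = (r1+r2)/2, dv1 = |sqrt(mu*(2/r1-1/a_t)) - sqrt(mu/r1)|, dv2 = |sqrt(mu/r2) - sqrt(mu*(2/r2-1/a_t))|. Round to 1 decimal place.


Step 1: Transfer semi-major axis a_t = (9.657363e+06 + 5.355437e+07) / 2 = 3.160587e+07 m
Step 2: v1 (circular at r1) = sqrt(mu/r1) = 6424.5 m/s
Step 3: v_t1 = sqrt(mu*(2/r1 - 1/a_t)) = 8362.82 m/s
Step 4: dv1 = |8362.82 - 6424.5| = 1938.32 m/s
Step 5: v2 (circular at r2) = 2728.17 m/s, v_t2 = 1508.05 m/s
Step 6: dv2 = |2728.17 - 1508.05| = 1220.12 m/s
Step 7: Total delta-v = 1938.32 + 1220.12 = 3158.4 m/s

3158.4


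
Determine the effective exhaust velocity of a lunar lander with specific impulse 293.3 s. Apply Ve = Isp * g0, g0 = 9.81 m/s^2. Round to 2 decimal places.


Step 1: Ve = Isp * g0 = 293.3 * 9.81
Step 2: Ve = 2877.27 m/s

2877.27


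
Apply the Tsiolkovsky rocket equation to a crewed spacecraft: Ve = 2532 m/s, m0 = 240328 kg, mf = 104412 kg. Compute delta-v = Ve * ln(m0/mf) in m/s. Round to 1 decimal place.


Step 1: Mass ratio m0/mf = 240328 / 104412 = 2.301728
Step 2: ln(2.301728) = 0.83366
Step 3: delta-v = 2532 * 0.83366 = 2110.8 m/s

2110.8


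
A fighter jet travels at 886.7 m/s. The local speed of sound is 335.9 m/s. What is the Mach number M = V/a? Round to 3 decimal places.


Step 1: M = V / a = 886.7 / 335.9
Step 2: M = 2.640

2.640


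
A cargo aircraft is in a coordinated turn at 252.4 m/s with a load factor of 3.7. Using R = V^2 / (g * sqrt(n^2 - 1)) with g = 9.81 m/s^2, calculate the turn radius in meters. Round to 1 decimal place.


Step 1: V^2 = 252.4^2 = 63705.76
Step 2: n^2 - 1 = 3.7^2 - 1 = 12.69
Step 3: sqrt(12.69) = 3.562303
Step 4: R = 63705.76 / (9.81 * 3.562303) = 1823.0 m

1823.0


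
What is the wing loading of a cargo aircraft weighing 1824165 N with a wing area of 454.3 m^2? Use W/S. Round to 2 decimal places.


Step 1: Wing loading = W / S = 1824165 / 454.3
Step 2: Wing loading = 4015.33 N/m^2

4015.33


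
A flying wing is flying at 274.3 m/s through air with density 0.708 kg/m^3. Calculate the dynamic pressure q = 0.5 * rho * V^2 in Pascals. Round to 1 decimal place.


Step 1: V^2 = 274.3^2 = 75240.49
Step 2: q = 0.5 * 0.708 * 75240.49
Step 3: q = 26635.1 Pa

26635.1


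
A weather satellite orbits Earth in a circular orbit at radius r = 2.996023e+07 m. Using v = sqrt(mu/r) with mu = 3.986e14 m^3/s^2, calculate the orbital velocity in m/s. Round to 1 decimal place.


Step 1: mu / r = 3.986e14 / 2.996023e+07 = 13304303.7387
Step 2: v = sqrt(13304303.7387) = 3647.5 m/s

3647.5


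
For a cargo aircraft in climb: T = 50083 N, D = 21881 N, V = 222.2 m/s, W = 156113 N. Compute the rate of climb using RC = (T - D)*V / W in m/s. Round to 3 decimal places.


Step 1: Excess thrust = T - D = 50083 - 21881 = 28202 N
Step 2: Excess power = 28202 * 222.2 = 6266484.4 W
Step 3: RC = 6266484.4 / 156113 = 40.141 m/s

40.141


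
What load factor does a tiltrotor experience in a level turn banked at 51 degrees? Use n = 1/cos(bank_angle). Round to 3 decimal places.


Step 1: Convert 51 degrees to radians = 0.890118
Step 2: cos(51 deg) = 0.62932
Step 3: n = 1 / 0.62932 = 1.589

1.589


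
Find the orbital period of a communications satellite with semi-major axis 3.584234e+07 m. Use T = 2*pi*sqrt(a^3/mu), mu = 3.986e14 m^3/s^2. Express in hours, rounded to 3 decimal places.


Step 1: a^3 / mu = 4.604570e+22 / 3.986e14 = 1.155186e+08
Step 2: sqrt(1.155186e+08) = 10747.9561 s
Step 3: T = 2*pi * 10747.9561 = 67531.4 s
Step 4: T in hours = 67531.4 / 3600 = 18.759 hours

18.759


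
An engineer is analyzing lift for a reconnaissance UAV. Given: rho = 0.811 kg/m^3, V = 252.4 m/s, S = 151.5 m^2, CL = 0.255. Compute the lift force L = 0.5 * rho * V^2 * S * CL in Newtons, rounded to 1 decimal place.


Step 1: Calculate dynamic pressure q = 0.5 * 0.811 * 252.4^2 = 0.5 * 0.811 * 63705.76 = 25832.6857 Pa
Step 2: Multiply by wing area and lift coefficient: L = 25832.6857 * 151.5 * 0.255
Step 3: L = 3913651.8805 * 0.255 = 997981.2 N

997981.2


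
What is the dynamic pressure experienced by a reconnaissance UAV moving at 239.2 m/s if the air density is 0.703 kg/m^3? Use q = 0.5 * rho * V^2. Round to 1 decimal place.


Step 1: V^2 = 239.2^2 = 57216.64
Step 2: q = 0.5 * 0.703 * 57216.64
Step 3: q = 20111.6 Pa

20111.6


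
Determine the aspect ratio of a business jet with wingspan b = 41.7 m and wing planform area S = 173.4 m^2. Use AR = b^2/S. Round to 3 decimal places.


Step 1: b^2 = 41.7^2 = 1738.89
Step 2: AR = 1738.89 / 173.4 = 10.028

10.028


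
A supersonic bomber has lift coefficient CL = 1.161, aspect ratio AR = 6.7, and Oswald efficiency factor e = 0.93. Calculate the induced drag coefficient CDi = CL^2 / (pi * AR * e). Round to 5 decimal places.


Step 1: CL^2 = 1.161^2 = 1.347921
Step 2: pi * AR * e = 3.14159 * 6.7 * 0.93 = 19.575264
Step 3: CDi = 1.347921 / 19.575264 = 0.06886

0.06886


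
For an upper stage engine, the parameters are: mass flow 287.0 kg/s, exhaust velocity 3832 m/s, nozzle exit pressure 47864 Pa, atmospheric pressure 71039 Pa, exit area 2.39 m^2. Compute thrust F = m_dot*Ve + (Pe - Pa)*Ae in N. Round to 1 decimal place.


Step 1: Momentum thrust = m_dot * Ve = 287.0 * 3832 = 1099784.0 N
Step 2: Pressure thrust = (Pe - Pa) * Ae = (47864 - 71039) * 2.39 = -55388.25 N
Step 3: Total thrust F = 1099784.0 + -55388.25 = 1044395.8 N

1044395.8


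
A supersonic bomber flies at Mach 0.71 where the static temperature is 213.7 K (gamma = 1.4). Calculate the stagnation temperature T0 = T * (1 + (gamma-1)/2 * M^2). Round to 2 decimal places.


Step 1: (gamma-1)/2 = 0.2
Step 2: M^2 = 0.5041
Step 3: 1 + 0.2 * 0.5041 = 1.10082
Step 4: T0 = 213.7 * 1.10082 = 235.25 K

235.25


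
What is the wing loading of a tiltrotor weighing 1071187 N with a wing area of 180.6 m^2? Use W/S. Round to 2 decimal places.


Step 1: Wing loading = W / S = 1071187 / 180.6
Step 2: Wing loading = 5931.27 N/m^2

5931.27


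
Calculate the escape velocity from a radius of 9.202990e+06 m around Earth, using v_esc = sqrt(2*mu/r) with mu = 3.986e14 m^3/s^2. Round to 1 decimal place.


Step 1: 2*mu/r = 2 * 3.986e14 / 9.202990e+06 = 86624021.1062
Step 2: v_esc = sqrt(86624021.1062) = 9307.2 m/s

9307.2


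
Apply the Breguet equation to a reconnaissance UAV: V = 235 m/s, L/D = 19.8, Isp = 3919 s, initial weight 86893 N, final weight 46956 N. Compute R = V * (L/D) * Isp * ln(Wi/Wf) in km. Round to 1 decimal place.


Step 1: Coefficient = V * (L/D) * Isp = 235 * 19.8 * 3919 = 18235107.0 m
Step 2: Wi/Wf = 86893 / 46956 = 1.85052
Step 3: ln(1.85052) = 0.615466
Step 4: R = 18235107.0 * 0.615466 = 11223097.2 m = 11223.1 km

11223.1


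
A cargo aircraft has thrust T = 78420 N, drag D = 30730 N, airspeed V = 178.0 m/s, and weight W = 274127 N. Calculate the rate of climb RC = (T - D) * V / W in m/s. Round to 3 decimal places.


Step 1: Excess thrust = T - D = 78420 - 30730 = 47690 N
Step 2: Excess power = 47690 * 178.0 = 8488820.0 W
Step 3: RC = 8488820.0 / 274127 = 30.967 m/s

30.967


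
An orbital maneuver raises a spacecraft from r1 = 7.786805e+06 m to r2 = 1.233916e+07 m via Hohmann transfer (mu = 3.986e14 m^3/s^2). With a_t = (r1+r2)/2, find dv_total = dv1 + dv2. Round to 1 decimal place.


Step 1: Transfer semi-major axis a_t = (7.786805e+06 + 1.233916e+07) / 2 = 1.006298e+07 m
Step 2: v1 (circular at r1) = sqrt(mu/r1) = 7154.66 m/s
Step 3: v_t1 = sqrt(mu*(2/r1 - 1/a_t)) = 7922.61 m/s
Step 4: dv1 = |7922.61 - 7154.66| = 767.95 m/s
Step 5: v2 (circular at r2) = 5683.63 m/s, v_t2 = 4999.68 m/s
Step 6: dv2 = |5683.63 - 4999.68| = 683.95 m/s
Step 7: Total delta-v = 767.95 + 683.95 = 1451.9 m/s

1451.9


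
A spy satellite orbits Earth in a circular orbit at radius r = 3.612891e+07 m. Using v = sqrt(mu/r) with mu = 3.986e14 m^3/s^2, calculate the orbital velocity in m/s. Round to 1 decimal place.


Step 1: mu / r = 3.986e14 / 3.612891e+07 = 11032715.9054
Step 2: v = sqrt(11032715.9054) = 3321.6 m/s

3321.6


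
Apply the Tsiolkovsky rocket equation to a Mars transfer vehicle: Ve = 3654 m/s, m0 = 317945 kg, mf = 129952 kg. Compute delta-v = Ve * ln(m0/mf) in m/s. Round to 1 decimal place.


Step 1: Mass ratio m0/mf = 317945 / 129952 = 2.446634
Step 2: ln(2.446634) = 0.894713
Step 3: delta-v = 3654 * 0.894713 = 3269.3 m/s

3269.3


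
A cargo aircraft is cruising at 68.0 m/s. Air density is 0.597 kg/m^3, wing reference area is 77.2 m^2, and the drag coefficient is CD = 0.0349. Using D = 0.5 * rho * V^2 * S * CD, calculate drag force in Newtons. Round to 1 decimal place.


Step 1: Dynamic pressure q = 0.5 * 0.597 * 68.0^2 = 1380.264 Pa
Step 2: Drag D = q * S * CD = 1380.264 * 77.2 * 0.0349
Step 3: D = 3718.8 N

3718.8


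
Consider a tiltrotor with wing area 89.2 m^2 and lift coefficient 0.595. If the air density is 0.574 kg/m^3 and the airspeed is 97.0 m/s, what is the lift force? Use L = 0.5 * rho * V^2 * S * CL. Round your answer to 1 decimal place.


Step 1: Calculate dynamic pressure q = 0.5 * 0.574 * 97.0^2 = 0.5 * 0.574 * 9409.0 = 2700.383 Pa
Step 2: Multiply by wing area and lift coefficient: L = 2700.383 * 89.2 * 0.595
Step 3: L = 240874.1636 * 0.595 = 143320.1 N

143320.1


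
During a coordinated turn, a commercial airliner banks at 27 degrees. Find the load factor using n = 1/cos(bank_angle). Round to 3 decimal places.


Step 1: Convert 27 degrees to radians = 0.471239
Step 2: cos(27 deg) = 0.891007
Step 3: n = 1 / 0.891007 = 1.122

1.122


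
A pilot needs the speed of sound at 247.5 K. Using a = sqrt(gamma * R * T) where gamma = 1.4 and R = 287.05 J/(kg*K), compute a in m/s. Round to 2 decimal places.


Step 1: gamma * R * T = 1.4 * 287.05 * 247.5 = 99462.825
Step 2: a = sqrt(99462.825) = 315.38 m/s

315.38


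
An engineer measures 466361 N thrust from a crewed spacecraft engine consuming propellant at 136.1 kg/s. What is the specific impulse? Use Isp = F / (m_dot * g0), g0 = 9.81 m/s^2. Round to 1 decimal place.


Step 1: m_dot * g0 = 136.1 * 9.81 = 1335.14
Step 2: Isp = 466361 / 1335.14 = 349.3 s

349.3


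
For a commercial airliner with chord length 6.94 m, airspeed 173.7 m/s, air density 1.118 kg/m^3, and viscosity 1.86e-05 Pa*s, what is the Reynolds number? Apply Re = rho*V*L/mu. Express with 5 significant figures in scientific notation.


Step 1: Numerator = rho * V * L = 1.118 * 173.7 * 6.94 = 1347.724404
Step 2: Re = 1347.724404 / 1.86e-05
Step 3: Re = 7.2458e+07

7.2458e+07


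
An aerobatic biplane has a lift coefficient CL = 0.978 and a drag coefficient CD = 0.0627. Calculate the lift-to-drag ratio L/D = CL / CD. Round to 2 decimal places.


Step 1: L/D = CL / CD = 0.978 / 0.0627
Step 2: L/D = 15.60

15.60


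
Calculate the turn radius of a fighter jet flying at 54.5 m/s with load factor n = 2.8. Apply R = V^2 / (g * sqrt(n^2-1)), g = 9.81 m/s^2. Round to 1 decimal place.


Step 1: V^2 = 54.5^2 = 2970.25
Step 2: n^2 - 1 = 2.8^2 - 1 = 6.84
Step 3: sqrt(6.84) = 2.615339
Step 4: R = 2970.25 / (9.81 * 2.615339) = 115.8 m

115.8


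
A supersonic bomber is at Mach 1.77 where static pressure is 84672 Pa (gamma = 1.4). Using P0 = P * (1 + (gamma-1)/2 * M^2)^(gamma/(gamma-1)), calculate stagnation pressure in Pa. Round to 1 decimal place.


Step 1: (gamma-1)/2 * M^2 = 0.2 * 3.1329 = 0.62658
Step 2: 1 + 0.62658 = 1.62658
Step 3: Exponent gamma/(gamma-1) = 3.5
Step 4: P0 = 84672 * 1.62658^3.5 = 464733.3 Pa

464733.3


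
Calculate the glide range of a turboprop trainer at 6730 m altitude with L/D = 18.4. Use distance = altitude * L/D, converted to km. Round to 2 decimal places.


Step 1: Glide distance = altitude * L/D = 6730 * 18.4 = 123832.0 m
Step 2: Convert to km: 123832.0 / 1000 = 123.83 km

123.83


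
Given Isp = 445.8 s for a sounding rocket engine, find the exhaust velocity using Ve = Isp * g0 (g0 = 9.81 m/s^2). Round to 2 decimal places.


Step 1: Ve = Isp * g0 = 445.8 * 9.81
Step 2: Ve = 4373.30 m/s

4373.30


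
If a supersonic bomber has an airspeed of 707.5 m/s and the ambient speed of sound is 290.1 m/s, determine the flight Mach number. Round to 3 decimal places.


Step 1: M = V / a = 707.5 / 290.1
Step 2: M = 2.439

2.439


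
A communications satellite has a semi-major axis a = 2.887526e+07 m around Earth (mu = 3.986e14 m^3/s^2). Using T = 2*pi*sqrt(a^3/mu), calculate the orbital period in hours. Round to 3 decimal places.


Step 1: a^3 / mu = 2.407563e+22 / 3.986e14 = 6.040048e+07
Step 2: sqrt(6.040048e+07) = 7771.7748 s
Step 3: T = 2*pi * 7771.7748 = 48831.5 s
Step 4: T in hours = 48831.5 / 3600 = 13.564 hours

13.564


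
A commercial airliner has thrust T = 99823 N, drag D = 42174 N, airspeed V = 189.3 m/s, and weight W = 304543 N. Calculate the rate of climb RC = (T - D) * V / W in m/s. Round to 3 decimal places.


Step 1: Excess thrust = T - D = 99823 - 42174 = 57649 N
Step 2: Excess power = 57649 * 189.3 = 10912955.7 W
Step 3: RC = 10912955.7 / 304543 = 35.834 m/s

35.834


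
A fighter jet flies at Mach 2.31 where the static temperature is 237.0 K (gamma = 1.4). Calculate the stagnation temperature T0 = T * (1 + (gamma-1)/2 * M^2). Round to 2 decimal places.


Step 1: (gamma-1)/2 = 0.2
Step 2: M^2 = 5.3361
Step 3: 1 + 0.2 * 5.3361 = 2.06722
Step 4: T0 = 237.0 * 2.06722 = 489.93 K

489.93


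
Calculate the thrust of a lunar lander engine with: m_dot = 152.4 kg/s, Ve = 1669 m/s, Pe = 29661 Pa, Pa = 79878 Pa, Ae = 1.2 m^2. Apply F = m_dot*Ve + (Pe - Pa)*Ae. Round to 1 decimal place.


Step 1: Momentum thrust = m_dot * Ve = 152.4 * 1669 = 254355.6 N
Step 2: Pressure thrust = (Pe - Pa) * Ae = (29661 - 79878) * 1.2 = -60260.4 N
Step 3: Total thrust F = 254355.6 + -60260.4 = 194095.2 N

194095.2


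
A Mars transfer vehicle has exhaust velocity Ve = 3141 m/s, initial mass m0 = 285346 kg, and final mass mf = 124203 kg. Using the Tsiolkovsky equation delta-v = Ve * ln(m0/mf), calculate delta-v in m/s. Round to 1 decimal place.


Step 1: Mass ratio m0/mf = 285346 / 124203 = 2.297416
Step 2: ln(2.297416) = 0.831785
Step 3: delta-v = 3141 * 0.831785 = 2612.6 m/s

2612.6


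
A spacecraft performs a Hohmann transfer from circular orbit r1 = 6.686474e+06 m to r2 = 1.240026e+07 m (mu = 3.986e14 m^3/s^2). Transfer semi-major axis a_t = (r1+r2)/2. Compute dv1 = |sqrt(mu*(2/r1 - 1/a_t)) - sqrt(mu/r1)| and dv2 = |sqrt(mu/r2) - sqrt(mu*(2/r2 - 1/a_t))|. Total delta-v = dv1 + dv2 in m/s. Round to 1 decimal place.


Step 1: Transfer semi-major axis a_t = (6.686474e+06 + 1.240026e+07) / 2 = 9.543367e+06 m
Step 2: v1 (circular at r1) = sqrt(mu/r1) = 7720.94 m/s
Step 3: v_t1 = sqrt(mu*(2/r1 - 1/a_t)) = 8801.05 m/s
Step 4: dv1 = |8801.05 - 7720.94| = 1080.12 m/s
Step 5: v2 (circular at r2) = 5669.61 m/s, v_t2 = 4745.71 m/s
Step 6: dv2 = |5669.61 - 4745.71| = 923.9 m/s
Step 7: Total delta-v = 1080.12 + 923.9 = 2004.0 m/s

2004.0


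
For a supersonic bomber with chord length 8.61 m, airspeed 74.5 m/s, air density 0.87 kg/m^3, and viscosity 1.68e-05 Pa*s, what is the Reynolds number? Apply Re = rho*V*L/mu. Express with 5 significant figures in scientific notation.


Step 1: Numerator = rho * V * L = 0.87 * 74.5 * 8.61 = 558.05715
Step 2: Re = 558.05715 / 1.68e-05
Step 3: Re = 3.3218e+07

3.3218e+07


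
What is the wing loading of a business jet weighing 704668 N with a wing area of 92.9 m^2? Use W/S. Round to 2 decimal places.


Step 1: Wing loading = W / S = 704668 / 92.9
Step 2: Wing loading = 7585.23 N/m^2

7585.23


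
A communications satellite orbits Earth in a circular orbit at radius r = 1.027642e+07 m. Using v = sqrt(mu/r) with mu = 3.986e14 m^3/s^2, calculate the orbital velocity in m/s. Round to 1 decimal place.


Step 1: mu / r = 3.986e14 / 1.027642e+07 = 38787826.8891
Step 2: v = sqrt(38787826.8891) = 6228.0 m/s

6228.0
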